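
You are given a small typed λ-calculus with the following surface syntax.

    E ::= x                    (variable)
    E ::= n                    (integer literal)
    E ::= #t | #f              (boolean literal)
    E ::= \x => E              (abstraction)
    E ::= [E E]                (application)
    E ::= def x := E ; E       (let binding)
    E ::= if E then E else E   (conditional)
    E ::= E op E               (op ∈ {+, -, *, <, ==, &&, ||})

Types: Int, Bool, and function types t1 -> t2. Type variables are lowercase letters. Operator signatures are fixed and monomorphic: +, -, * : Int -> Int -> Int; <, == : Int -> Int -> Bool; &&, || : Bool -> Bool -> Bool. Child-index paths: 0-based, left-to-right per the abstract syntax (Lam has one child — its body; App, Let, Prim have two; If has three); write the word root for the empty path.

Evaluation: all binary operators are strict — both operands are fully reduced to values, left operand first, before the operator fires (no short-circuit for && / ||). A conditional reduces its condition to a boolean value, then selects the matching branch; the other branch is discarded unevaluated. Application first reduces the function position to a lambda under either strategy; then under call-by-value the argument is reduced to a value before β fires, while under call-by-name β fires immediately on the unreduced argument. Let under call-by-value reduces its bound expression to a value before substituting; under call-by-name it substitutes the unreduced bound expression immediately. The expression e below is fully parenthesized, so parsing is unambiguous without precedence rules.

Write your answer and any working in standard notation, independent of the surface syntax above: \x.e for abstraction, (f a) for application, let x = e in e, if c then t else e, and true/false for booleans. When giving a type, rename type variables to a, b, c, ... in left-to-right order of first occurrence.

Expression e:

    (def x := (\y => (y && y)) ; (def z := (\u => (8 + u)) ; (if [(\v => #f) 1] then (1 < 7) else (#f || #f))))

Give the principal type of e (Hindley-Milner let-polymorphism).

Answer: Bool

Working:
y : a
  unify a ~ Bool
y : Bool
  unify Bool ~ Bool
\y._ : Bool -> Bool
let x : Bool -> Bool
  unify Int ~ Int
u : b
  unify b ~ Int
\u._ : Int -> Int
let z : Int -> Int
\v._ : c -> Bool
  unify c -> Bool ~ Int -> d
  unify c ~ Int
  unify Bool ~ d
_ _ : Bool
  unify Bool ~ Bool
  unify Int ~ Int
  unify Int ~ Int
  unify Bool ~ Bool
  unify Bool ~ Bool
  unify Bool ~ Bool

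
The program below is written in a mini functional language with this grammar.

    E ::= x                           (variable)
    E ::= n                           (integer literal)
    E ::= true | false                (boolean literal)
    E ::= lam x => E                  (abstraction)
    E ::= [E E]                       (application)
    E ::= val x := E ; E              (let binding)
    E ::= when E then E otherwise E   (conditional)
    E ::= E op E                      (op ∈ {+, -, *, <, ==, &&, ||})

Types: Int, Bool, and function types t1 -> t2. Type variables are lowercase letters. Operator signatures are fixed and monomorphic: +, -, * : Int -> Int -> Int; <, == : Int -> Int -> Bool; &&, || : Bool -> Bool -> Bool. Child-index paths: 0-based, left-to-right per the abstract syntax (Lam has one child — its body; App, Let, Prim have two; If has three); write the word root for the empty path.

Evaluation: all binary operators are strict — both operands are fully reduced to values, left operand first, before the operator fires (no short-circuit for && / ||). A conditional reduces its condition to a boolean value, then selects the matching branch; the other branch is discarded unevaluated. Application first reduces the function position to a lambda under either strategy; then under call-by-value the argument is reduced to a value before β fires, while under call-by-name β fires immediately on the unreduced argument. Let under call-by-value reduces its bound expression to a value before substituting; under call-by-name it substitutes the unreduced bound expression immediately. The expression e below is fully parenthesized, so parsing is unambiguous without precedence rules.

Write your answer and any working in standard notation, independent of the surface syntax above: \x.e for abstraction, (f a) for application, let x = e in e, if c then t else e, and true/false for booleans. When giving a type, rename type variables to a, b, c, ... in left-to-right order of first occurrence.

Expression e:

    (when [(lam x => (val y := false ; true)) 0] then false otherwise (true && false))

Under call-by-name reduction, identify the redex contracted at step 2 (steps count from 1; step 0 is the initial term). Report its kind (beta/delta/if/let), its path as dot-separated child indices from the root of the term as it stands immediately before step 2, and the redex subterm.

Working:
step 0: (if ((\x.(let y = false in true)) 0) then false else (true && false))
step 1: [beta@0] (if (let y = false in true) then false else (true && false))
step 2: [let@0] (if true then false else (true && false))

Answer: let at 0 : (let y = false in true)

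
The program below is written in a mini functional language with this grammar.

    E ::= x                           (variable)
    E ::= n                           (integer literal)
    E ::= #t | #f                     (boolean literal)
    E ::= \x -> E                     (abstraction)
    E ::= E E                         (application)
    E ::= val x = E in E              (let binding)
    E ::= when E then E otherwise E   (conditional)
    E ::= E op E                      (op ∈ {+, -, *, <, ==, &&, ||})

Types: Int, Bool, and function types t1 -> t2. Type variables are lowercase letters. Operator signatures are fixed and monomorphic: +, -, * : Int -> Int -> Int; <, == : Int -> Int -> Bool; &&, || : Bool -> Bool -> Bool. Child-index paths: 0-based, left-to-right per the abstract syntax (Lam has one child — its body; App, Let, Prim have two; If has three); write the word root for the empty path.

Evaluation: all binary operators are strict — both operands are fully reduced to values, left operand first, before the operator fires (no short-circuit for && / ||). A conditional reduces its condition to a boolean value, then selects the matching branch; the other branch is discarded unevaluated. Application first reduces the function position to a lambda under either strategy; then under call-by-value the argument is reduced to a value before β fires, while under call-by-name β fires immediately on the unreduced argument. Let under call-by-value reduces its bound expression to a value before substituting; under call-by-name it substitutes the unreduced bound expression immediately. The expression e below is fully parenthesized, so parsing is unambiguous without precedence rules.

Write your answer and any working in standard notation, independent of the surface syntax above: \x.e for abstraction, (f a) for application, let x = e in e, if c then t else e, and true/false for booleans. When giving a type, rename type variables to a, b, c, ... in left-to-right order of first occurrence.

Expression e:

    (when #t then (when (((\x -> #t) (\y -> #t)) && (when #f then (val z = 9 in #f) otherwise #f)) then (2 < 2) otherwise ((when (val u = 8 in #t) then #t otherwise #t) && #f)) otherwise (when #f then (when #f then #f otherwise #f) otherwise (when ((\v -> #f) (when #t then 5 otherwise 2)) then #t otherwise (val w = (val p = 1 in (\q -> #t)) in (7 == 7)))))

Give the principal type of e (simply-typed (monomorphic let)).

Derivation:
  unify Bool ~ Bool
\x._ : a -> Bool
\y._ : b -> Bool
  unify a -> Bool ~ (b -> Bool) -> c
  unify a ~ b -> Bool
  unify Bool ~ c
_ _ : Bool
  unify Bool ~ Bool
  unify Bool ~ Bool
let z : Int
  unify Bool ~ Bool
  unify Bool ~ Bool
  unify Bool ~ Bool
  unify Int ~ Int
  unify Int ~ Int
let u : Int
  unify Bool ~ Bool
  unify Bool ~ Bool
  unify Bool ~ Bool
  unify Bool ~ Bool
  unify Bool ~ Bool
  unify Bool ~ Bool
  unify Bool ~ Bool
  unify Bool ~ Bool
\v._ : d -> Bool
  unify Bool ~ Bool
  unify Int ~ Int
  unify d -> Bool ~ Int -> e
  unify d ~ Int
  unify Bool ~ e
_ _ : Bool
  unify Bool ~ Bool
let p : Int
\q._ : f -> Bool
let w : f -> Bool
  unify Int ~ Int
  unify Int ~ Int
  unify Bool ~ Bool
  unify Bool ~ Bool
  unify Bool ~ Bool

Answer: Bool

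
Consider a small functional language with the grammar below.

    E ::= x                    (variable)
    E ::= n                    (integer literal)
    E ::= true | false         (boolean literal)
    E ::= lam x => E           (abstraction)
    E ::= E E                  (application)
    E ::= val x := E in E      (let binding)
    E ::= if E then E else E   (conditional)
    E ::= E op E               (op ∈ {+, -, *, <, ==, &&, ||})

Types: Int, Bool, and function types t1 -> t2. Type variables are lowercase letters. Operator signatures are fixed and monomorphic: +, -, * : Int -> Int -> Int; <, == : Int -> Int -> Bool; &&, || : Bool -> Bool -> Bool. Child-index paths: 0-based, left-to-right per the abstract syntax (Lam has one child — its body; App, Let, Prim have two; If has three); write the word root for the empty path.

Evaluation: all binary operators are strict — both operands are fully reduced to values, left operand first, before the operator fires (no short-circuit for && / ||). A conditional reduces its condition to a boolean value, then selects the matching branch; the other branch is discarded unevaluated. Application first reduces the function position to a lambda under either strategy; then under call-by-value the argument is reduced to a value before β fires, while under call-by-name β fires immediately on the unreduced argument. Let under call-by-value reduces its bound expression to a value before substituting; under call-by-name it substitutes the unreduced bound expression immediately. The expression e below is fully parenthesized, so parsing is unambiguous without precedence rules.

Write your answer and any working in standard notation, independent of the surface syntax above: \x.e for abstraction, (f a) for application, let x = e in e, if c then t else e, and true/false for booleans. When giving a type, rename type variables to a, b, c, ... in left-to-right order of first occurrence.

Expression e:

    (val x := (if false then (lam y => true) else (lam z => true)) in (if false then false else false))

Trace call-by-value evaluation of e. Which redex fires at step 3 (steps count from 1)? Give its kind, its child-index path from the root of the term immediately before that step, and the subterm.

Answer: if at root : (if false then false else false)

Trace:
step 0: (let x = (if false then (\y.true) else (\z.true)) in (if false then false else false))
step 1: [if@0] (let x = (\z.true) in (if false then false else false))
step 2: [let@root] (if false then false else false)
step 3: [if@root] false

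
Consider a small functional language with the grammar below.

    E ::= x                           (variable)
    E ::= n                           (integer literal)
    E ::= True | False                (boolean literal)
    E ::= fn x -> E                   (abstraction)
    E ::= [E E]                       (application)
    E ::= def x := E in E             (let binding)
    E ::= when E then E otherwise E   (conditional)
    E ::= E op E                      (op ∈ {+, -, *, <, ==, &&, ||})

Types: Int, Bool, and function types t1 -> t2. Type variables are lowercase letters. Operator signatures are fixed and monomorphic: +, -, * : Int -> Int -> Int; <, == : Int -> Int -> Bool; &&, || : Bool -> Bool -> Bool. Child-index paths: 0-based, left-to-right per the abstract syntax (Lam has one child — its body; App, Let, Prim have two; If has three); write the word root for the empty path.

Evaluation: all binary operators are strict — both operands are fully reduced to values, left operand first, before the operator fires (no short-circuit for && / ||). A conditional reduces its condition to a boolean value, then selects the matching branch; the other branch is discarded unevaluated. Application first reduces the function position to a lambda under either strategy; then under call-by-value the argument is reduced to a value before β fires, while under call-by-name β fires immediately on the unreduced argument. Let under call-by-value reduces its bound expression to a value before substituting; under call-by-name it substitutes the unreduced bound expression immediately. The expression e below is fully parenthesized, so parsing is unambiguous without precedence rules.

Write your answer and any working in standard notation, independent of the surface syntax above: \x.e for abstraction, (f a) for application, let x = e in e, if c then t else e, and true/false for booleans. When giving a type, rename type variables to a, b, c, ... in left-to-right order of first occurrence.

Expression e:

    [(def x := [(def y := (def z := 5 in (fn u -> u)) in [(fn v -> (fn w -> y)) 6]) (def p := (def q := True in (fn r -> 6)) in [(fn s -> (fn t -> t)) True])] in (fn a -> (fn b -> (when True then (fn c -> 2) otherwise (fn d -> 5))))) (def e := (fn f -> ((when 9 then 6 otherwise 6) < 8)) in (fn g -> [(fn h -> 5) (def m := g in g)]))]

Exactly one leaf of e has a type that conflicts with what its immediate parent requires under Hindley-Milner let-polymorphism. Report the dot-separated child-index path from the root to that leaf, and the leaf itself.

Working:
let z : Int
u : a
\u._ : a -> a
let y : forall. a -> a
y : d -> d
\w._ : c -> d -> d
\v._ : b -> c -> d -> d
  unify b -> c -> d -> d ~ Int -> e
  unify b ~ Int
  unify c -> d -> d ~ e
_ _ : c -> d -> d
let q : Bool
\r._ : f -> Int
let p : forall. f -> Int
t : h
\t._ : h -> h
\s._ : g -> h -> h
  unify g -> h -> h ~ Bool -> i
  unify g ~ Bool
  unify h -> h ~ i
_ _ : h -> h
  unify c -> d -> d ~ (h -> h) -> j
  unify c ~ h -> h
  unify d -> d ~ j
_ _ : d -> d
let x : forall. d -> d
  unify Bool ~ Bool
\c._ : m -> Int
\d._ : n -> Int
  unify m -> Int ~ n -> Int
  unify m ~ n
  unify Int ~ Int
\b._ : l -> n -> Int
\a._ : k -> l -> n -> Int
  unify Int ~ Bool
  FAIL: mismatch Int ~ Bool

Answer: 1.0.0.0.0 : 9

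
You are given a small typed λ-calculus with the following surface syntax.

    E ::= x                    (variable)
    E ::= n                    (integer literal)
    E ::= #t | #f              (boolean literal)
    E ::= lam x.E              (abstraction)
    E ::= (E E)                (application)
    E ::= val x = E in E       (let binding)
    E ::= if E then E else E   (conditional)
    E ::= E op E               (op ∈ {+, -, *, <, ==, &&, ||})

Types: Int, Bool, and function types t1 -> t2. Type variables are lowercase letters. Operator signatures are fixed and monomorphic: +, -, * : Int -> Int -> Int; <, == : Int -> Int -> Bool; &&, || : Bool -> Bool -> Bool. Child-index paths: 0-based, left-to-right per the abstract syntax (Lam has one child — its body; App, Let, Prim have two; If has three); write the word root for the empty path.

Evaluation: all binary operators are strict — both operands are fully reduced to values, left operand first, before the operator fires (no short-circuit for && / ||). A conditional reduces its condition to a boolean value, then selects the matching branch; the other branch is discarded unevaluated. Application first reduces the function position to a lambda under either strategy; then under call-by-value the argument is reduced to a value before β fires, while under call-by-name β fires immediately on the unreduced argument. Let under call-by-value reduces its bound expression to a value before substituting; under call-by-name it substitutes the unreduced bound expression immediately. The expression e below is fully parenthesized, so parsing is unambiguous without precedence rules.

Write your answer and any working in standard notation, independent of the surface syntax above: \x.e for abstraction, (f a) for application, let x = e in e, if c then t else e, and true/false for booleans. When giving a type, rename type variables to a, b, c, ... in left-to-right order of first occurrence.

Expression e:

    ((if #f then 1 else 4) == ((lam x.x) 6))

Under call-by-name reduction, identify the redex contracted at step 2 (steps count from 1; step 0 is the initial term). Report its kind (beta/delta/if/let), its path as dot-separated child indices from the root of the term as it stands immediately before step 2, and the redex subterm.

Answer: beta at 1 : ((\x.x) 6)

Derivation:
step 0: ((if false then 1 else 4) == ((\x.x) 6))
step 1: [if@0] (4 == ((\x.x) 6))
step 2: [beta@1] (4 == 6)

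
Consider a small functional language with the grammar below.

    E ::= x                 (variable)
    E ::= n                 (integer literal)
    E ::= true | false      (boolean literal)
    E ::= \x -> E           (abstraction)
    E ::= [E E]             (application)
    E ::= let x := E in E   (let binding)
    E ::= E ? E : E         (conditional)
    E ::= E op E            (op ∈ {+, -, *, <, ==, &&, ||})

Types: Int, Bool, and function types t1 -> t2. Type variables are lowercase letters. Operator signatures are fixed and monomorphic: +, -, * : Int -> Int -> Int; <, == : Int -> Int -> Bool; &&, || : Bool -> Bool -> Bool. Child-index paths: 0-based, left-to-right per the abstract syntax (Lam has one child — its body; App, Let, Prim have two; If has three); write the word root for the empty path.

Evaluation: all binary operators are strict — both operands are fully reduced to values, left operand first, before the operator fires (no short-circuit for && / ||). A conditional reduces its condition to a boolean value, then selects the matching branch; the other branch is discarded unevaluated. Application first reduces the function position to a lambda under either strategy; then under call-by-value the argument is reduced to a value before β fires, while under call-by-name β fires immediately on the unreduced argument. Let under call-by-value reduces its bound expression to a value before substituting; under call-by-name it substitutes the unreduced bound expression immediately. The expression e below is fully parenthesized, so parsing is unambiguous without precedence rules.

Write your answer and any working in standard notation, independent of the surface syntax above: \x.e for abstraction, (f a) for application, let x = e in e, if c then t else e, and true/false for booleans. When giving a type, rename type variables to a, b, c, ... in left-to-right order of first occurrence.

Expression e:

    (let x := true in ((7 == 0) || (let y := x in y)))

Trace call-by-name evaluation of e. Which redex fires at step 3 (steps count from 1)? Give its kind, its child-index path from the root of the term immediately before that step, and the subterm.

Answer: let at 1 : (let y = true in y)

Derivation:
step 0: (let x = true in ((7 == 0) || (let y = x in y)))
step 1: [let@root] ((7 == 0) || (let y = true in y))
step 2: [delta@0] (false || (let y = true in y))
step 3: [let@1] (false || true)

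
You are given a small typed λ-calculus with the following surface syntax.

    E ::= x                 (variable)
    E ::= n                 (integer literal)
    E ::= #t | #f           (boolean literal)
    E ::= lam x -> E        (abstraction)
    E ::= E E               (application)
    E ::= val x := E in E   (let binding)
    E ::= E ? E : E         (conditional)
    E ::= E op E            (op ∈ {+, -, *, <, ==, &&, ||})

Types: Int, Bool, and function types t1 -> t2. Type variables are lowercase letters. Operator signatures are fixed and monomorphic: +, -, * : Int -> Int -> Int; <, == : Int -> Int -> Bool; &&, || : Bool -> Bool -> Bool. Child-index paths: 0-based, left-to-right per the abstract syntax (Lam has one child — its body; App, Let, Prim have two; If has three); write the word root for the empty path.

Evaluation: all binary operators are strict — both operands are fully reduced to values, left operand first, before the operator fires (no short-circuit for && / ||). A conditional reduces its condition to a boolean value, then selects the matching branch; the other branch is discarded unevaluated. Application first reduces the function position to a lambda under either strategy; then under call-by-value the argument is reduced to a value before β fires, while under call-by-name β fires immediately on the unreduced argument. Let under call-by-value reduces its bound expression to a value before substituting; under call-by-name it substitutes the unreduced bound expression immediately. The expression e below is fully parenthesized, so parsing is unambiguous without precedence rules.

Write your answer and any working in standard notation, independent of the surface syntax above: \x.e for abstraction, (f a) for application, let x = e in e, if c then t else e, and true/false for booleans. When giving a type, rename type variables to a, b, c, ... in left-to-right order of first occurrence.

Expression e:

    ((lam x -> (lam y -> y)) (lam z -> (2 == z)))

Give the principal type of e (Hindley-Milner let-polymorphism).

Answer: a -> a

Trace:
y : b
\y._ : b -> b
\x._ : a -> b -> b
  unify Int ~ Int
z : c
  unify c ~ Int
\z._ : Int -> Bool
  unify a -> b -> b ~ (Int -> Bool) -> d
  unify a ~ Int -> Bool
  unify b -> b ~ d
_ _ : b -> b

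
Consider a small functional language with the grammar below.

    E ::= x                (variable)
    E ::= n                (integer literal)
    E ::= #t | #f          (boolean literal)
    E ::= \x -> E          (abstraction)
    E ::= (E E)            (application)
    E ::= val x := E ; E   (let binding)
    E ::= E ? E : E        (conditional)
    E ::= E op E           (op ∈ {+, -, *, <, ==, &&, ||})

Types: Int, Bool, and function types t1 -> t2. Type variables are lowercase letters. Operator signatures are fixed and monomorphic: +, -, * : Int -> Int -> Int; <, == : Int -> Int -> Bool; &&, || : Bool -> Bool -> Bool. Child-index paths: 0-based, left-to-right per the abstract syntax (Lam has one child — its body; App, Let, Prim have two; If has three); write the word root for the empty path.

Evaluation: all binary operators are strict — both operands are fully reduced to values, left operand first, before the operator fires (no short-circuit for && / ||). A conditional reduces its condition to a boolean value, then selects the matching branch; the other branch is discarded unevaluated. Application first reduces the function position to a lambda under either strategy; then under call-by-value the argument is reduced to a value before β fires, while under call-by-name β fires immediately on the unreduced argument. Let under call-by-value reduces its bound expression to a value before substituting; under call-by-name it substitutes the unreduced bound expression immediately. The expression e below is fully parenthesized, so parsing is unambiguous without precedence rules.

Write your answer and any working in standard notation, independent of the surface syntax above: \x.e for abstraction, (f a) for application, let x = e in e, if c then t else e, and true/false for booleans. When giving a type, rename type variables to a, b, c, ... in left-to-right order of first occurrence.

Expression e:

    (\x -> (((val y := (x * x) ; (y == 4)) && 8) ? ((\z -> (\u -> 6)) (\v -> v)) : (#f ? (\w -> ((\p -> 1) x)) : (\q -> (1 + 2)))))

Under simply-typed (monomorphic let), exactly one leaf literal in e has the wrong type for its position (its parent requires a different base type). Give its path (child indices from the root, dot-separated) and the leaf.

Answer: 0.0.1 : 8

Derivation:
x : a
  unify a ~ Int
x : Int
  unify Int ~ Int
let y : Int
y : Int
  unify Int ~ Int
  unify Int ~ Int
  unify Bool ~ Bool
  unify Int ~ Bool
  FAIL: mismatch Int ~ Bool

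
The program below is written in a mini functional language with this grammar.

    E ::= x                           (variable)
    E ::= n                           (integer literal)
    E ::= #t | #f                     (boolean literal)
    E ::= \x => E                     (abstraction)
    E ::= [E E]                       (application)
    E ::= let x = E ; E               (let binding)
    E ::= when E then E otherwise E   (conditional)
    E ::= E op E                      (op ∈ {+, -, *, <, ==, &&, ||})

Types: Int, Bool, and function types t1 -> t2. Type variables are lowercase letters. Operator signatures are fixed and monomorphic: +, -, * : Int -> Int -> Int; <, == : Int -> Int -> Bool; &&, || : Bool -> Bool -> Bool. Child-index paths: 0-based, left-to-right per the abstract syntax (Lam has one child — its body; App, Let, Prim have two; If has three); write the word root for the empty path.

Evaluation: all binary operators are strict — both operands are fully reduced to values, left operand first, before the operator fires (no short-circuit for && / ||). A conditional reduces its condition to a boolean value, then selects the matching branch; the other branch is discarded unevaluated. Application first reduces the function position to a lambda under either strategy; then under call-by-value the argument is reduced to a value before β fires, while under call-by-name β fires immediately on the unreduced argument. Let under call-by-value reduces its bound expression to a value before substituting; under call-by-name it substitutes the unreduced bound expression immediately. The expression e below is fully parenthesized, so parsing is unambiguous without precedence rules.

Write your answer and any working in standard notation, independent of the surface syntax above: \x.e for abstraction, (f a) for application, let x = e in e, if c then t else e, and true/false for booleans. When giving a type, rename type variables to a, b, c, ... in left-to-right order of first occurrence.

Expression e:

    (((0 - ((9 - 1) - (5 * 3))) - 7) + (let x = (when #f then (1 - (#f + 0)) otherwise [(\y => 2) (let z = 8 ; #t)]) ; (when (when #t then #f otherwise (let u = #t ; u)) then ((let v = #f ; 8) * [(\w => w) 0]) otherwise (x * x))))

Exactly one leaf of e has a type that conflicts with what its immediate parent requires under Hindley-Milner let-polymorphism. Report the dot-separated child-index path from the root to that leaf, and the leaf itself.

Derivation:
  unify Int ~ Int
  unify Int ~ Int
  unify Int ~ Int
  unify Int ~ Int
  unify Int ~ Int
  unify Int ~ Int
  unify Int ~ Int
  unify Int ~ Int
  unify Int ~ Int
  unify Int ~ Int
  unify Int ~ Int
  unify Bool ~ Bool
  unify Int ~ Int
  unify Bool ~ Int
  FAIL: mismatch Bool ~ Int

Answer: 1.0.1.1.0 : false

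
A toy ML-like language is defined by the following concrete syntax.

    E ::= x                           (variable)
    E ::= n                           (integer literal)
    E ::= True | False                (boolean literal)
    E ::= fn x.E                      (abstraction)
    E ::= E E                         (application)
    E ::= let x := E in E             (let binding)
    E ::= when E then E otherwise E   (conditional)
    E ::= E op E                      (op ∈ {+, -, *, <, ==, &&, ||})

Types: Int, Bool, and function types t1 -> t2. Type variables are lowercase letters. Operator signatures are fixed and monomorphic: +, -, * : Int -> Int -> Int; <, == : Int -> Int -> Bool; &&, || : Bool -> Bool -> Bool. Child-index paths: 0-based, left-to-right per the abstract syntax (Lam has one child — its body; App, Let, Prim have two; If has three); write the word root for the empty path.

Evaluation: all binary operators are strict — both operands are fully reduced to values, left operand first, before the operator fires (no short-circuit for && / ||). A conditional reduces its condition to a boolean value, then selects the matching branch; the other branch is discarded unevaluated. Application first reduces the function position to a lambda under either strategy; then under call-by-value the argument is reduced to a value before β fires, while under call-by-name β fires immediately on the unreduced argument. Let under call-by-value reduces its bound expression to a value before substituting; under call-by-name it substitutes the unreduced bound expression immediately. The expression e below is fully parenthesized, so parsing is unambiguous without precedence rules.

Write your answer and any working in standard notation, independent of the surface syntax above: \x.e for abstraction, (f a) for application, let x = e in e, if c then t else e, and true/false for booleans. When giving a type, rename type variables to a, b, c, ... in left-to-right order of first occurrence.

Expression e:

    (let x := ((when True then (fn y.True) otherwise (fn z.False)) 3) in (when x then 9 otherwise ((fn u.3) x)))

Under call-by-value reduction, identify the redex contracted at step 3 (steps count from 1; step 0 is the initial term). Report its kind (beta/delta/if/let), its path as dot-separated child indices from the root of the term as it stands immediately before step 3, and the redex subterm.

Derivation:
step 0: (let x = ((if true then (\y.true) else (\z.false)) 3) in (if x then 9 else ((\u.3) x)))
step 1: [if@0.0] (let x = ((\y.true) 3) in (if x then 9 else ((\u.3) x)))
step 2: [beta@0] (let x = true in (if x then 9 else ((\u.3) x)))
step 3: [let@root] (if true then 9 else ((\u.3) true))

Answer: let at root : (let x = true in (if x then 9 else ((\u.3) x)))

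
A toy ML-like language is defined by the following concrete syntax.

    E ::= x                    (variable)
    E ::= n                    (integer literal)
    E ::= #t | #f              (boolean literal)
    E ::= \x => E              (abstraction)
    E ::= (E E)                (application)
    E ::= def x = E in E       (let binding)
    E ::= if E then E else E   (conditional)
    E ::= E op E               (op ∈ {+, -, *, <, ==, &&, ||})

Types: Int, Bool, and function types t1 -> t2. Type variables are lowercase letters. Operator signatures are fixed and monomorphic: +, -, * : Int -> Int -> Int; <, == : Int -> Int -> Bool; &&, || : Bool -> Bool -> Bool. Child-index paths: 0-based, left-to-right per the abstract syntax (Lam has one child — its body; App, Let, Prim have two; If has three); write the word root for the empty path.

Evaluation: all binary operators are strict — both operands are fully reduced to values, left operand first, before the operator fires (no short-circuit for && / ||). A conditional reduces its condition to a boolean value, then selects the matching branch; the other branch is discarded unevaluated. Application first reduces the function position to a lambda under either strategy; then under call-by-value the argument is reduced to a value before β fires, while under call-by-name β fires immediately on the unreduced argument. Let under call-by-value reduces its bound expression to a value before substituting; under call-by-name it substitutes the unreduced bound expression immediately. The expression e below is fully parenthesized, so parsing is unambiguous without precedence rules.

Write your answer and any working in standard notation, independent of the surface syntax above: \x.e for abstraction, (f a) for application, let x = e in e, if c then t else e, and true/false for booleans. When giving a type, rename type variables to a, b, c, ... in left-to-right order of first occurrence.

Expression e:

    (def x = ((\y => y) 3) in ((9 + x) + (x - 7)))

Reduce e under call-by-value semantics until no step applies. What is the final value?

Answer: 8

Working:
step 0: (let x = ((\y.y) 3) in ((9 + x) + (x - 7)))
step 1: [beta@0] (let x = 3 in ((9 + x) + (x - 7)))
step 2: [let@root] ((9 + 3) + (3 - 7))
step 3: [delta@0] (12 + (3 - 7))
step 4: [delta@1] (12 + -4)
step 5: [delta@root] 8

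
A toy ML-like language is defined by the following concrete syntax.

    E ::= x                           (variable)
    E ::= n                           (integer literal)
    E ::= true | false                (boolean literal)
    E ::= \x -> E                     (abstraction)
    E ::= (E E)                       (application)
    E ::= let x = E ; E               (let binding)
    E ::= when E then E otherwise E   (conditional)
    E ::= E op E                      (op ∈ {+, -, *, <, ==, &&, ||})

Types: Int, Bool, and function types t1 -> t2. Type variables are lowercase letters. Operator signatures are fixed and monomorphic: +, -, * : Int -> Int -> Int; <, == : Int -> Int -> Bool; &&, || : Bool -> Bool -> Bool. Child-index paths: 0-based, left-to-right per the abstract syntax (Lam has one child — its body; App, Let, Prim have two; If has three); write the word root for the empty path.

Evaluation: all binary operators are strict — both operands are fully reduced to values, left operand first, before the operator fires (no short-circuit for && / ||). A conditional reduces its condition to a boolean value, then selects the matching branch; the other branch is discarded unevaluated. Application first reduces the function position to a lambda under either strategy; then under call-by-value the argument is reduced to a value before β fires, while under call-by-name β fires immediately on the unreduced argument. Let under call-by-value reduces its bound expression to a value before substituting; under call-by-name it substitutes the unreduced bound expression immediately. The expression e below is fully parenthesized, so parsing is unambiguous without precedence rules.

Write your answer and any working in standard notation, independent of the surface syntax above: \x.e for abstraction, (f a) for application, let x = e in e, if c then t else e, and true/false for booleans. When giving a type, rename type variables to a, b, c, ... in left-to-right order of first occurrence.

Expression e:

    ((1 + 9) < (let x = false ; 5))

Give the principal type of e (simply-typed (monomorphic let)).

Answer: Bool

Working:
  unify Int ~ Int
  unify Int ~ Int
  unify Int ~ Int
let x : Bool
  unify Int ~ Int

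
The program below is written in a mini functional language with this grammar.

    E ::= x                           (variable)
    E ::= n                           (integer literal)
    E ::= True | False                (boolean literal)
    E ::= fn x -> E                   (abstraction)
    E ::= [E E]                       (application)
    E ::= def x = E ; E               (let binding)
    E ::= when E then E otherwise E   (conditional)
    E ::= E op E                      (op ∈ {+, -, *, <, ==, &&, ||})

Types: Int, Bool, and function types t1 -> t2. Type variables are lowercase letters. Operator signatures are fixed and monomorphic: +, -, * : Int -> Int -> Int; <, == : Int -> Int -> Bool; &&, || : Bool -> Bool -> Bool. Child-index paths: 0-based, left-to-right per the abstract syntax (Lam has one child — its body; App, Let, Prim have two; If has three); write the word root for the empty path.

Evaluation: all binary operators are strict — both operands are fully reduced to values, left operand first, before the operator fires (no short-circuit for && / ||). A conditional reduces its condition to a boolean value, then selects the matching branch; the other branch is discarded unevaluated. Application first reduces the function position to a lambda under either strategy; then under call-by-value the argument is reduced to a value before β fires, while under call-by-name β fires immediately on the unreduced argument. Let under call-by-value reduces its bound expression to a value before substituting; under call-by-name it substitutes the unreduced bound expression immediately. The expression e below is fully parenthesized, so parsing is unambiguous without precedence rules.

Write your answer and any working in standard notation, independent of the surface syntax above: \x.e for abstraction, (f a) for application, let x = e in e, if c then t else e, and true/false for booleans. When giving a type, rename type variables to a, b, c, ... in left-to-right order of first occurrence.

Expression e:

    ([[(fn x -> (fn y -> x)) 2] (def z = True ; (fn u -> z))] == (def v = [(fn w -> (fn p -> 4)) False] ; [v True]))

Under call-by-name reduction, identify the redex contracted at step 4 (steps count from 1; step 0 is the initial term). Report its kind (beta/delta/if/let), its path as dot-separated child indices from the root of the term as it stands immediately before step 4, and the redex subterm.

Answer: beta at 1.0 : ((\w.(\p.4)) false)

Trace:
step 0: ((((\x.(\y.x)) 2) (let z = true in (\u.z))) == (let v = ((\w.(\p.4)) false) in (v true)))
step 1: [beta@0.0] (((\y.2) (let z = true in (\u.z))) == (let v = ((\w.(\p.4)) false) in (v true)))
step 2: [beta@0] (2 == (let v = ((\w.(\p.4)) false) in (v true)))
step 3: [let@1] (2 == (((\w.(\p.4)) false) true))
step 4: [beta@1.0] (2 == ((\p.4) true))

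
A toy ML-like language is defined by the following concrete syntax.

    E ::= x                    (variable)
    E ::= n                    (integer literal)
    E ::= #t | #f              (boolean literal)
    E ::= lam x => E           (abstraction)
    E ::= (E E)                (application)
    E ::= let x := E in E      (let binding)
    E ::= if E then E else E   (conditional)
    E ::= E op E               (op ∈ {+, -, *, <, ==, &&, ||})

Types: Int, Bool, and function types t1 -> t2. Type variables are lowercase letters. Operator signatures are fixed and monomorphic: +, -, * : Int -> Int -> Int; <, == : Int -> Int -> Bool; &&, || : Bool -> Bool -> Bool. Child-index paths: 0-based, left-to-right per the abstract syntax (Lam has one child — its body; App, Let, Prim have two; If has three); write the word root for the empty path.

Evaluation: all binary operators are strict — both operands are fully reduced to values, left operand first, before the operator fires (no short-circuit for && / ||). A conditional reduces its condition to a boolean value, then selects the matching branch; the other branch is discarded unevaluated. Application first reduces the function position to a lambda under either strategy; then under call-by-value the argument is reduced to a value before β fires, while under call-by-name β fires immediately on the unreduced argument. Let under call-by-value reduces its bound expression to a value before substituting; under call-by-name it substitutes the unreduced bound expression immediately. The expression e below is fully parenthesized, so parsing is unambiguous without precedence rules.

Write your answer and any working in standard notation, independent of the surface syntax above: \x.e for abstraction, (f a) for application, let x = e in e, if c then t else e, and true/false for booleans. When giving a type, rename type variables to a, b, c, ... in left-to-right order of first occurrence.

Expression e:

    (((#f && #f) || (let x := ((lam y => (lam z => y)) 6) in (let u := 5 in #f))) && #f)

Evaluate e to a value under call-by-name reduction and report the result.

Answer: false

Derivation:
step 0: (((false && false) || (let x = ((\y.(\z.y)) 6) in (let u = 5 in false))) && false)
step 1: [delta@0.0] ((false || (let x = ((\y.(\z.y)) 6) in (let u = 5 in false))) && false)
step 2: [let@0.1] ((false || (let u = 5 in false)) && false)
step 3: [let@0.1] ((false || false) && false)
step 4: [delta@0] (false && false)
step 5: [delta@root] false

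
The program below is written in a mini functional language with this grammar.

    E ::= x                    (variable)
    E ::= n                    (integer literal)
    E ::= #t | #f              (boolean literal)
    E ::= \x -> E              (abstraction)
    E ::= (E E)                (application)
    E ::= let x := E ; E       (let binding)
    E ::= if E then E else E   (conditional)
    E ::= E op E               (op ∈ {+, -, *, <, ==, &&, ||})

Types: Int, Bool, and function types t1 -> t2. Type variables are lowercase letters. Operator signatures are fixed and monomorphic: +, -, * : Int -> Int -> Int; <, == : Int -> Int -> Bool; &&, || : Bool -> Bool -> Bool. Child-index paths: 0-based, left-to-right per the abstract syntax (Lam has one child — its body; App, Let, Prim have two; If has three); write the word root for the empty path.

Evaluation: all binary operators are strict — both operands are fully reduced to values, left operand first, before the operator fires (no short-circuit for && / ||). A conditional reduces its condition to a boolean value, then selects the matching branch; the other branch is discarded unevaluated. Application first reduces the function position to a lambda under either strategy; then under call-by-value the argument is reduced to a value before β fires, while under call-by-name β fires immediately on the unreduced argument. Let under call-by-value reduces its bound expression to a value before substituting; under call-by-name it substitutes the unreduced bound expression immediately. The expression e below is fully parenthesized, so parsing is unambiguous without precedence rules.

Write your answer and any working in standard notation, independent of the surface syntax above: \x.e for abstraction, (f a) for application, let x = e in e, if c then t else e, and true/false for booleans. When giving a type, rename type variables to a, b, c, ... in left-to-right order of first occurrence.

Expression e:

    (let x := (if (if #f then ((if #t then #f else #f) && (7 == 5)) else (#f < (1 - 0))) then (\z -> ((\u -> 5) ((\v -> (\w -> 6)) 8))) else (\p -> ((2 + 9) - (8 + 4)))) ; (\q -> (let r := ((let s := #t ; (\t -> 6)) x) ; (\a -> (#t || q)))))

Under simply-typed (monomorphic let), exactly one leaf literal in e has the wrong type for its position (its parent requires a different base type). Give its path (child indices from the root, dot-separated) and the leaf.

Derivation:
  unify Bool ~ Bool
  unify Bool ~ Bool
  unify Bool ~ Bool
  unify Bool ~ Bool
  unify Int ~ Int
  unify Int ~ Int
  unify Bool ~ Bool
  unify Bool ~ Int
  FAIL: mismatch Bool ~ Int

Answer: 0.0.2.0 : false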